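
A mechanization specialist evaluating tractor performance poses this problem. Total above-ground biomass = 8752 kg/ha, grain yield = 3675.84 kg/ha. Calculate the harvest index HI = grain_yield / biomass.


HI = grain_yield / biomass
   = 3675.84 / 8752
   = 0.42


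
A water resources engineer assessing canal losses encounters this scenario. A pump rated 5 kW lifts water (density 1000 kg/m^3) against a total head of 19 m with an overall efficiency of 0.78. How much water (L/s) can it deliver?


Q = (P * 1000 * eta) / (rho * g * H)
  = (5 * 1000 * 0.78) / (1000 * 9.81 * 19)
  = 3900 / 186390
  = 0.02092 m^3/s = 20.92 L/s


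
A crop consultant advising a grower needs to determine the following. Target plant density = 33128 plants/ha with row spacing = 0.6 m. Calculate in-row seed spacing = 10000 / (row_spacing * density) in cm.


spacing = 10000 / (row_sp * density)
        = 10000 / (0.6 * 33128)
        = 10000 / 19876.80
        = 0.50310 m = 50.31 cm


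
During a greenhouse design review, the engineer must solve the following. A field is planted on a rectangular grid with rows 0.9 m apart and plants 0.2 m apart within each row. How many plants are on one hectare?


D = 10000 / (row_sp * plant_sp)
  = 10000 / (0.9 * 0.2)
  = 10000 / 0.1800
  = 55555.56 plants/ha


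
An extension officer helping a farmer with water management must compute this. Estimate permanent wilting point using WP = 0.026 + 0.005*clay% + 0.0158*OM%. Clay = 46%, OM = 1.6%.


WP = 0.026 + 0.005*46 + 0.0158*1.6
   = 0.026 + 0.2300 + 0.0253
   = 0.2813


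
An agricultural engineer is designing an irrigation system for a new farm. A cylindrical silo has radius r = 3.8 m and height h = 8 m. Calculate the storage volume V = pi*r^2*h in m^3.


V = pi * r^2 * h
  = pi * 3.8^2 * 8
  = pi * 14.44 * 8
  = 362.92 m^3


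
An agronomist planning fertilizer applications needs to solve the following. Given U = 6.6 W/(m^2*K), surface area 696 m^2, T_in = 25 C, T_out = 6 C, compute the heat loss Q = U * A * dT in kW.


dT = 25 - (6) = 19 K
Q = U * A * dT
  = 6.6 * 696 * 19
  = 87278.40 W = 87.28 kW


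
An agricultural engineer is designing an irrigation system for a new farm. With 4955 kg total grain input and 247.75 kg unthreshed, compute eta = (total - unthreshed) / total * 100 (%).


eta = (total - unthreshed) / total * 100
    = (4955 - 247.75) / 4955 * 100
    = 4707.25 / 4955 * 100
    = 95%


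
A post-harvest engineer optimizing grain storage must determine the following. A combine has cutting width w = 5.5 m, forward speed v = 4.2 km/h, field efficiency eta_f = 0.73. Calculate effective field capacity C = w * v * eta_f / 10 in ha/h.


C = w * v * eta_f / 10
  = 5.5 * 4.2 * 0.73 / 10
  = 16.86 / 10
  = 1.69 ha/h


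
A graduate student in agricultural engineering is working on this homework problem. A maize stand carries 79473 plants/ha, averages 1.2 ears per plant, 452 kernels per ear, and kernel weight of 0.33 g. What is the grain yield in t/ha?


Y = density * ears * kernels * kw
  = 79473 * 1.2 * 452 * 0.33 g/ha
  = 14225031.22 g/ha
  = 14225.03 kg/ha = 14.23 t/ha


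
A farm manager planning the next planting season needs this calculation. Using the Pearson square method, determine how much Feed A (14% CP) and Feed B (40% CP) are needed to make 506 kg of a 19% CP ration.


parts_A = CP_b - target = 40 - 19 = 21
parts_B = target - CP_a = 19 - 14 = 5
total_parts = 21 + 5 = 26
Feed A = 506 * 21 / 26 = 408.69 kg
Feed B = 506 * 5 / 26 = 97.31 kg

408.69 kg


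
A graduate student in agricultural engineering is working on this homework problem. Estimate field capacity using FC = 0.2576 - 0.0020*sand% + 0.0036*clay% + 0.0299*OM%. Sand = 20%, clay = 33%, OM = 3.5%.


FC = 0.2576 - 0.0020*20 + 0.0036*33 + 0.0299*3.5
   = 0.2576 - 0.0400 + 0.1188 + 0.1047
   = 0.4411


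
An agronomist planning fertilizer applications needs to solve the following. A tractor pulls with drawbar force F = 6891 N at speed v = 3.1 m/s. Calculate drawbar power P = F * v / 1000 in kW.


P = F * v / 1000
  = 6891 * 3.1 / 1000
  = 21362.10 / 1000
  = 21.36 kW


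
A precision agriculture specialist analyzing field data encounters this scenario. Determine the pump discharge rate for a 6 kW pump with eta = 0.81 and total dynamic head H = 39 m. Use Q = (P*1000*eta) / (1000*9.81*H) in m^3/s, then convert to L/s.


Q = (P * 1000 * eta) / (rho * g * H)
  = (6 * 1000 * 0.81) / (1000 * 9.81 * 39)
  = 4860 / 382590
  = 0.01270 m^3/s = 12.70 L/s


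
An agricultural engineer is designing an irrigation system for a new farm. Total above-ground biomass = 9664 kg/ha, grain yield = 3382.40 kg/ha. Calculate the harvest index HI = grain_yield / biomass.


HI = grain_yield / biomass
   = 3382.40 / 9664
   = 0.35


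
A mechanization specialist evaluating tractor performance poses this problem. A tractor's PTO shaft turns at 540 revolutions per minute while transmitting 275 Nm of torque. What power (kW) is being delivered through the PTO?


P = 2*pi*n*T / 60000
  = 2*pi * 540 * 275 / 60000
  = 933053.02 / 60000
  = 15.55 kW


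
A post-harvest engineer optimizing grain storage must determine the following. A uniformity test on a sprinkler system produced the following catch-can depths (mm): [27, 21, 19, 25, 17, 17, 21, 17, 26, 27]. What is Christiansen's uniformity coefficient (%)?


xbar = 217 / 10 = 21.700
sum|xi - xbar| = 36.400
CU = 100 * (1 - 36.400 / (10 * 21.700))
   = 100 * (1 - 0.1677)
   = 83.23%


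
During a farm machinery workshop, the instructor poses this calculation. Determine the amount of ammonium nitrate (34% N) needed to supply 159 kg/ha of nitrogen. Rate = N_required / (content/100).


Rate = N_required / (N_content / 100)
     = 159 / (34 / 100)
     = 159 / 0.34
     = 467.65 kg/ha


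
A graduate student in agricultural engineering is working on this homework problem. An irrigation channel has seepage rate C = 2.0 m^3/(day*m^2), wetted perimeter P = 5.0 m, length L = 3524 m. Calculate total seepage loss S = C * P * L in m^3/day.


S = C * P * L
  = 2.0 * 5.0 * 3524
  = 35240 m^3/day


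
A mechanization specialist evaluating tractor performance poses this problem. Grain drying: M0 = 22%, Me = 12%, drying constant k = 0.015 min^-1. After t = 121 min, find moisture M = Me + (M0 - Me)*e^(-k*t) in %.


M = Me + (M0 - Me) * e^(-k*t)
  = 12 + (22 - 12) * e^(-0.015*121)
  = 12 + 10 * e^(-1.815)
  = 12 + 10 * 0.16284
  = 12 + 1.6284
  = 13.63%


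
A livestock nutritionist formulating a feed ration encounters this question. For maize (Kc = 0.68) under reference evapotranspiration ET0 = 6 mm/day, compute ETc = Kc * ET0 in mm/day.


ETc = Kc * ET0
    = 0.68 * 6
    = 4.08 mm/day


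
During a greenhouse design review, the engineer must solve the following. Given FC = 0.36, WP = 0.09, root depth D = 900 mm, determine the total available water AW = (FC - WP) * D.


AW = (FC - WP) * D
   = (0.36 - 0.09) * 900
   = 0.27 * 900
   = 243 mm


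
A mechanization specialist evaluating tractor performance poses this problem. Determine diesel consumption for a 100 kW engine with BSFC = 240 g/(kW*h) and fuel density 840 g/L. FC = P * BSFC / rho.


FC = P * BSFC / rho_fuel
   = 100 * 240 / 840
   = 24000 / 840
   = 28.57 L/h


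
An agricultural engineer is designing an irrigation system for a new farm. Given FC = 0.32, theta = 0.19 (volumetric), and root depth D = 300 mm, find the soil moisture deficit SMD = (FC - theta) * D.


SMD = (FC - theta) * D
    = (0.32 - 0.19) * 300
    = 0.130 * 300
    = 39 mm


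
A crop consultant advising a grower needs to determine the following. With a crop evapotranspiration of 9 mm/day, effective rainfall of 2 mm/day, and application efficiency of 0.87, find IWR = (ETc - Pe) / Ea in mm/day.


IWR = (ETc - Pe) / Ea
    = (9 - 2) / 0.87
    = 7 / 0.87
    = 8.05 mm/day


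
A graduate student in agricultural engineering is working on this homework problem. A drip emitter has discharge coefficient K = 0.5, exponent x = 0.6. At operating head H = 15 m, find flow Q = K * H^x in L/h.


Q = K * H^x
  = 0.5 * 15^0.6
  = 0.5 * 5.0776
  = 2.54 L/h


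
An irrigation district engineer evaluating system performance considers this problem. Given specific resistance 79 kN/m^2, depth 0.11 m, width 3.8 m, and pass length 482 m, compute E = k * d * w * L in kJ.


E = k * d * w * L
  = 79 * 0.11 * 3.8 * 482
  = 15916.60 kJ


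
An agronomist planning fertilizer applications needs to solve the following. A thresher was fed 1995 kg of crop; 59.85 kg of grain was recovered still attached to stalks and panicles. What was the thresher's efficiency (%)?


eta = (total - unthreshed) / total * 100
    = (1995 - 59.85) / 1995 * 100
    = 1935.15 / 1995 * 100
    = 97%


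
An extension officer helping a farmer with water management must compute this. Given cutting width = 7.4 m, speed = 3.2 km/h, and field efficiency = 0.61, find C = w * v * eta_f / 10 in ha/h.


C = w * v * eta_f / 10
  = 7.4 * 3.2 * 0.61 / 10
  = 14.44 / 10
  = 1.44 ha/h


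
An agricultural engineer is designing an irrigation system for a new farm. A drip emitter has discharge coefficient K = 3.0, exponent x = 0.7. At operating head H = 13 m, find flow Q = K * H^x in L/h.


Q = K * H^x
  = 3.0 * 13^0.7
  = 3.0 * 6.0223
  = 18.07 L/h


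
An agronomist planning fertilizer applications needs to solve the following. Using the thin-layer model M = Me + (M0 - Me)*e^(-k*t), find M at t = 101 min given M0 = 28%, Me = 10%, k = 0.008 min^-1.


M = Me + (M0 - Me) * e^(-k*t)
  = 10 + (28 - 10) * e^(-0.008*101)
  = 10 + 18 * e^(-0.808)
  = 10 + 18 * 0.44575
  = 10 + 8.0235
  = 18.02%


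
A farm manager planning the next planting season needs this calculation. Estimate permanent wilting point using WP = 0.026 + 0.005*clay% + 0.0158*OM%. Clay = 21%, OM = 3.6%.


WP = 0.026 + 0.005*21 + 0.0158*3.6
   = 0.026 + 0.1050 + 0.0569
   = 0.1879


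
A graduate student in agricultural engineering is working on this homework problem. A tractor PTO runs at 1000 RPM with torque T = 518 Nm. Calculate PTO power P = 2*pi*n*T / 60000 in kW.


P = 2*pi*n*T / 60000
  = 2*pi * 1000 * 518 / 60000
  = 3254689.99 / 60000
  = 54.24 kW


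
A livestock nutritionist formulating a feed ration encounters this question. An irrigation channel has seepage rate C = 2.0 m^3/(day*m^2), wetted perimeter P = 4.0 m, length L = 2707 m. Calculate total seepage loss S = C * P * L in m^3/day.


S = C * P * L
  = 2.0 * 4.0 * 2707
  = 21656 m^3/day


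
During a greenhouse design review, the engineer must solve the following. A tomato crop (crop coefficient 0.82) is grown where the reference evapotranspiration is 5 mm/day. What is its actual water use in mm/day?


ETc = Kc * ET0
    = 0.82 * 5
    = 4.10 mm/day


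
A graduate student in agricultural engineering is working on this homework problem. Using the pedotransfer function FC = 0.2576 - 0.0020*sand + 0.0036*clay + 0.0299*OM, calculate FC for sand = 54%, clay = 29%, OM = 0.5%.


FC = 0.2576 - 0.0020*54 + 0.0036*29 + 0.0299*0.5
   = 0.2576 - 0.1080 + 0.1044 + 0.0150
   = 0.2690


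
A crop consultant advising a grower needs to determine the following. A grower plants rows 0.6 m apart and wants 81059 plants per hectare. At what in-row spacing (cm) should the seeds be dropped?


spacing = 10000 / (row_sp * density)
        = 10000 / (0.6 * 81059)
        = 10000 / 48635.40
        = 0.20561 m = 20.56 cm


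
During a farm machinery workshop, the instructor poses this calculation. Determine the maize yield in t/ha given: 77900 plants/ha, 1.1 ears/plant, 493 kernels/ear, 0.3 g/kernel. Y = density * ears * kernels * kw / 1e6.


Y = density * ears * kernels * kw
  = 77900 * 1.1 * 493 * 0.3 g/ha
  = 12673551 g/ha
  = 12673.55 kg/ha = 12.67 t/ha


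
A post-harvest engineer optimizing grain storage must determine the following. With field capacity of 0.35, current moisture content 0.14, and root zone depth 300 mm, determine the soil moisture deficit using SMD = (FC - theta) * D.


SMD = (FC - theta) * D
    = (0.35 - 0.14) * 300
    = 0.210 * 300
    = 63 mm


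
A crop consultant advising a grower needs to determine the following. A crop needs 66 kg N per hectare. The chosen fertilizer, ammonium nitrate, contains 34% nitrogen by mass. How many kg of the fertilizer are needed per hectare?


Rate = N_required / (N_content / 100)
     = 66 / (34 / 100)
     = 66 / 0.34
     = 194.12 kg/ha


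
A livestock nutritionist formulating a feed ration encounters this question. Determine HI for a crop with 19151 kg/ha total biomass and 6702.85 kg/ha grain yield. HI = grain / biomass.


HI = grain_yield / biomass
   = 6702.85 / 19151
   = 0.35


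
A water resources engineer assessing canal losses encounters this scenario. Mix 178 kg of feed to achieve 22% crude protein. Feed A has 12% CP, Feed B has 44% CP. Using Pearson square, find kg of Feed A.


parts_A = CP_b - target = 44 - 22 = 22
parts_B = target - CP_a = 22 - 12 = 10
total_parts = 22 + 10 = 32
Feed A = 178 * 22 / 32 = 122.38 kg
Feed B = 178 * 10 / 32 = 55.63 kg

122.38 kg


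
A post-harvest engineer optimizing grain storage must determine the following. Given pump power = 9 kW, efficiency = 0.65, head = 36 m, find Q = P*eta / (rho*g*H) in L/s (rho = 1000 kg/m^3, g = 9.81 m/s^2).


Q = (P * 1000 * eta) / (rho * g * H)
  = (9 * 1000 * 0.65) / (1000 * 9.81 * 36)
  = 5850 / 353160
  = 0.01656 m^3/s = 16.56 L/s


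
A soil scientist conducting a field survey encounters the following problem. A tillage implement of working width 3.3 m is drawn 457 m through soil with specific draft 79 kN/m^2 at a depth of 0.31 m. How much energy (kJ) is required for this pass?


E = k * d * w * L
  = 79 * 0.31 * 3.3 * 457
  = 36933.37 kJ


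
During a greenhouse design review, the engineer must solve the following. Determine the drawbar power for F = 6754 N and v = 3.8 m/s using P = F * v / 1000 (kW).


P = F * v / 1000
  = 6754 * 3.8 / 1000
  = 25665.20 / 1000
  = 25.67 kW


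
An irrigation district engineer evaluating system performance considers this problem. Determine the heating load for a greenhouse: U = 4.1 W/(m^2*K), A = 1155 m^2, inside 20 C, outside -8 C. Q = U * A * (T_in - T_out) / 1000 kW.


dT = 20 - (-8) = 28 K
Q = U * A * dT
  = 4.1 * 1155 * 28
  = 132594 W = 132.59 kW


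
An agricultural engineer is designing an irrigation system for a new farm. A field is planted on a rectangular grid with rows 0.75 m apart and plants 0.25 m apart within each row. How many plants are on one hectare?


D = 10000 / (row_sp * plant_sp)
  = 10000 / (0.75 * 0.25)
  = 10000 / 0.1875
  = 53333.33 plants/ha


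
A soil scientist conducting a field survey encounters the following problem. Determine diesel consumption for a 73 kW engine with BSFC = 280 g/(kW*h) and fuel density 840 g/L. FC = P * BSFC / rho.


FC = P * BSFC / rho_fuel
   = 73 * 280 / 840
   = 20440 / 840
   = 24.33 L/h


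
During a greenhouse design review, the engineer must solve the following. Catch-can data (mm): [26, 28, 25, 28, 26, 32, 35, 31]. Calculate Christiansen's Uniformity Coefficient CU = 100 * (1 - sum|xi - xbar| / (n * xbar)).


xbar = 231 / 8 = 28.875
sum|xi - xbar| = 22.750
CU = 100 * (1 - 22.750 / (8 * 28.875))
   = 100 * (1 - 0.0985)
   = 90.15%


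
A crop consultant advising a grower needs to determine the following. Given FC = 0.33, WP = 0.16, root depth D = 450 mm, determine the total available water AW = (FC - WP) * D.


AW = (FC - WP) * D
   = (0.33 - 0.16) * 450
   = 0.17 * 450
   = 76.50 mm


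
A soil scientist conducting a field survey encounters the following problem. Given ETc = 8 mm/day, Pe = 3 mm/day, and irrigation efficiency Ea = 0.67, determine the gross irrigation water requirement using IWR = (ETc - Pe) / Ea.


IWR = (ETc - Pe) / Ea
    = (8 - 3) / 0.67
    = 5 / 0.67
    = 7.46 mm/day


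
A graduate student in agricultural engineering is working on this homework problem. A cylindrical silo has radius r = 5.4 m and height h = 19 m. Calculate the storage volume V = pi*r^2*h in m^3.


V = pi * r^2 * h
  = pi * 5.4^2 * 19
  = pi * 29.16 * 19
  = 1740.57 m^3


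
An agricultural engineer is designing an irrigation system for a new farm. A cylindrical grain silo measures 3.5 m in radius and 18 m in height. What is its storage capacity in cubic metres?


V = pi * r^2 * h
  = pi * 3.5^2 * 18
  = pi * 12.25 * 18
  = 692.72 m^3


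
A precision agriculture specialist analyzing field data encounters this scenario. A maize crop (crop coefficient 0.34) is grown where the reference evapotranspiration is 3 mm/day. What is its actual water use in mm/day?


ETc = Kc * ET0
    = 0.34 * 3
    = 1.02 mm/day


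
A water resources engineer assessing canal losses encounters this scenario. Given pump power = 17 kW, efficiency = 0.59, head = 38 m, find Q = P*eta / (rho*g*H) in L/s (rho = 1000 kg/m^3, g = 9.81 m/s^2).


Q = (P * 1000 * eta) / (rho * g * H)
  = (17 * 1000 * 0.59) / (1000 * 9.81 * 38)
  = 10030 / 372780
  = 0.02691 m^3/s = 26.91 L/s


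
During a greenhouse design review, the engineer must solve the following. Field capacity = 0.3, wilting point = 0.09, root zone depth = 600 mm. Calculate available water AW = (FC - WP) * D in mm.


AW = (FC - WP) * D
   = (0.3 - 0.09) * 600
   = 0.21 * 600
   = 126 mm


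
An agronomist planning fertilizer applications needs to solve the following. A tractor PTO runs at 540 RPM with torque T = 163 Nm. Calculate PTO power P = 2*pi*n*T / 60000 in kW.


P = 2*pi*n*T / 60000
  = 2*pi * 540 * 163 / 60000
  = 553045.97 / 60000
  = 9.22 kW


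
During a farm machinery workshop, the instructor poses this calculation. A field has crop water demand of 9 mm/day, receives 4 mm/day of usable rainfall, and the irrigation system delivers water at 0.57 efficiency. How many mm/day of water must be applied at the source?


IWR = (ETc - Pe) / Ea
    = (9 - 4) / 0.57
    = 5 / 0.57
    = 8.77 mm/day


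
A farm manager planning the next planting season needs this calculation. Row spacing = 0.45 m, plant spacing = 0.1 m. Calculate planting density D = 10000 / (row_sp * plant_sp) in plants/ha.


D = 10000 / (row_sp * plant_sp)
  = 10000 / (0.45 * 0.1)
  = 10000 / 0.0450
  = 222222.22 plants/ha


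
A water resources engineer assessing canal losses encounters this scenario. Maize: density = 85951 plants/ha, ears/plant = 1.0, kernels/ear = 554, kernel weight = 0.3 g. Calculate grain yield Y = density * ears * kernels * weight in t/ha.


Y = density * ears * kernels * kw
  = 85951 * 1.0 * 554 * 0.3 g/ha
  = 14285056.20 g/ha
  = 14285.06 kg/ha = 14.29 t/ha


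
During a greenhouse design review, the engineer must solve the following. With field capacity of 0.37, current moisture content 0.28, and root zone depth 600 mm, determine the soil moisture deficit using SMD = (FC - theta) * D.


SMD = (FC - theta) * D
    = (0.37 - 0.28) * 600
    = 0.090 * 600
    = 54 mm


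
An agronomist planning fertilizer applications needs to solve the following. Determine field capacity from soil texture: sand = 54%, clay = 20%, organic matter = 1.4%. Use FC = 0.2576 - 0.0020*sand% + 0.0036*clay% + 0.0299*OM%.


FC = 0.2576 - 0.0020*54 + 0.0036*20 + 0.0299*1.4
   = 0.2576 - 0.1080 + 0.0720 + 0.0419
   = 0.2635


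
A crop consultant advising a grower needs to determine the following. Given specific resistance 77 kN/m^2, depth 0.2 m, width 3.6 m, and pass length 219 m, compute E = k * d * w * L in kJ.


E = k * d * w * L
  = 77 * 0.2 * 3.6 * 219
  = 12141.36 kJ


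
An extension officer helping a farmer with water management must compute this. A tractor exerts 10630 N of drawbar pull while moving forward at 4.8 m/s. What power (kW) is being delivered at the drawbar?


P = F * v / 1000
  = 10630 * 4.8 / 1000
  = 51024 / 1000
  = 51.02 kW


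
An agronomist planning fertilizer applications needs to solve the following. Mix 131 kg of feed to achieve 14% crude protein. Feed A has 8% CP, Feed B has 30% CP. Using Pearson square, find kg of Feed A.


parts_A = CP_b - target = 30 - 14 = 16
parts_B = target - CP_a = 14 - 8 = 6
total_parts = 16 + 6 = 22
Feed A = 131 * 16 / 22 = 95.27 kg
Feed B = 131 * 6 / 22 = 35.73 kg

95.27 kg


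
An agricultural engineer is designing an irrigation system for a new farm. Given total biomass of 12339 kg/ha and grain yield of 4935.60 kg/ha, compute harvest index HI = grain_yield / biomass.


HI = grain_yield / biomass
   = 4935.60 / 12339
   = 0.40


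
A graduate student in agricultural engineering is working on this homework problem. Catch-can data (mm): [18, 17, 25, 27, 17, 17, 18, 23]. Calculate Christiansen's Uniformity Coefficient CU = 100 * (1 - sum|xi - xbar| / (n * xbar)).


xbar = 162 / 8 = 20.250
sum|xi - xbar| = 28.500
CU = 100 * (1 - 28.500 / (8 * 20.250))
   = 100 * (1 - 0.1759)
   = 82.41%


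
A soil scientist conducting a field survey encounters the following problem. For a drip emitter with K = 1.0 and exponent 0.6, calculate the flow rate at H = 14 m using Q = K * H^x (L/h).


Q = K * H^x
  = 1.0 * 14^0.6
  = 1.0 * 4.8717
  = 4.87 L/h


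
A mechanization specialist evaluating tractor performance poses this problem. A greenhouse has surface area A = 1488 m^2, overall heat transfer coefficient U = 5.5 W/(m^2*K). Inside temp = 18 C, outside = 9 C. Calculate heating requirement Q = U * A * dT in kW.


dT = 18 - (9) = 9 K
Q = U * A * dT
  = 5.5 * 1488 * 9
  = 73656 W = 73.66 kW


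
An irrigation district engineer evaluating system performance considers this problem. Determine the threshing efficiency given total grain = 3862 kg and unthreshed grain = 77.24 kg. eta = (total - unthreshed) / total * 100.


eta = (total - unthreshed) / total * 100
    = (3862 - 77.24) / 3862 * 100
    = 3784.76 / 3862 * 100
    = 98%


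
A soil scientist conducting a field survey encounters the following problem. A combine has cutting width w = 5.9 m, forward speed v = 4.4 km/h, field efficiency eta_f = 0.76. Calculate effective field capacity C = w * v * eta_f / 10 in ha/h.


C = w * v * eta_f / 10
  = 5.9 * 4.4 * 0.76 / 10
  = 19.73 / 10
  = 1.97 ha/h


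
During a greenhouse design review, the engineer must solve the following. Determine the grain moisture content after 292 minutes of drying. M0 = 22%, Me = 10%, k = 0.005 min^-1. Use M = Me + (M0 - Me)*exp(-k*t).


M = Me + (M0 - Me) * e^(-k*t)
  = 10 + (22 - 10) * e^(-0.005*292)
  = 10 + 12 * e^(-1.460)
  = 10 + 12 * 0.23224
  = 10 + 2.7868
  = 12.79%


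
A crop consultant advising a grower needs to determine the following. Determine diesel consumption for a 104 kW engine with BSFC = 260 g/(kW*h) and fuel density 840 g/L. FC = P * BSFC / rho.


FC = P * BSFC / rho_fuel
   = 104 * 260 / 840
   = 27040 / 840
   = 32.19 L/h


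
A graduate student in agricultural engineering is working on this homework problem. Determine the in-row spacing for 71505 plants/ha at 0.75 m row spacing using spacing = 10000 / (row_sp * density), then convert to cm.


spacing = 10000 / (row_sp * density)
        = 10000 / (0.75 * 71505)
        = 10000 / 53628.75
        = 0.18647 m = 18.65 cm


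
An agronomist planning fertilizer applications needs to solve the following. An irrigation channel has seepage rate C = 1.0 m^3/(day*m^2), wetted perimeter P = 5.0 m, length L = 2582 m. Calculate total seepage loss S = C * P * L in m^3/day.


S = C * P * L
  = 1.0 * 5.0 * 2582
  = 12910 m^3/day


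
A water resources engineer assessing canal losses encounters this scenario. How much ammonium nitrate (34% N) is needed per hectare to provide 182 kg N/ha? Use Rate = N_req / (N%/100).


Rate = N_required / (N_content / 100)
     = 182 / (34 / 100)
     = 182 / 0.34
     = 535.29 kg/ha


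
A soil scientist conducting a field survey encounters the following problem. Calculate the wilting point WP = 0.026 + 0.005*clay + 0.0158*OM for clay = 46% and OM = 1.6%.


WP = 0.026 + 0.005*46 + 0.0158*1.6
   = 0.026 + 0.2300 + 0.0253
   = 0.2813


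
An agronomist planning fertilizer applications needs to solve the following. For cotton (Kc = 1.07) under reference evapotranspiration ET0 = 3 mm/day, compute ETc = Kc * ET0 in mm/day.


ETc = Kc * ET0
    = 1.07 * 3
    = 3.21 mm/day


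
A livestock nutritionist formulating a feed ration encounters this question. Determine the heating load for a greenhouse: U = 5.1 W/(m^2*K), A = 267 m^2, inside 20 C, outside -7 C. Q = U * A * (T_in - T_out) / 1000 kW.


dT = 20 - (-7) = 27 K
Q = U * A * dT
  = 5.1 * 267 * 27
  = 36765.90 W = 36.77 kW


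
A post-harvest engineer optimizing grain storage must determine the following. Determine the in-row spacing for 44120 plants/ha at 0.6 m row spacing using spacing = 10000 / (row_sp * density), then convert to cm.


spacing = 10000 / (row_sp * density)
        = 10000 / (0.6 * 44120)
        = 10000 / 26472
        = 0.37776 m = 37.78 cm


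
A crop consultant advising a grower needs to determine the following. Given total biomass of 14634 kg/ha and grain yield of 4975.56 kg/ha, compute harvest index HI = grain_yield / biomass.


HI = grain_yield / biomass
   = 4975.56 / 14634
   = 0.34


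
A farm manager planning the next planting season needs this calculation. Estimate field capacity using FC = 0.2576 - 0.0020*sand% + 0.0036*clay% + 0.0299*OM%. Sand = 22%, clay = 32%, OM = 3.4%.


FC = 0.2576 - 0.0020*22 + 0.0036*32 + 0.0299*3.4
   = 0.2576 - 0.0440 + 0.1152 + 0.1017
   = 0.4305


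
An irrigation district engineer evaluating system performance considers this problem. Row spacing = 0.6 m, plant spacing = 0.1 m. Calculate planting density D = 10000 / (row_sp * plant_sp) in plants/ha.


D = 10000 / (row_sp * plant_sp)
  = 10000 / (0.6 * 0.1)
  = 10000 / 0.0600
  = 166666.67 plants/ha


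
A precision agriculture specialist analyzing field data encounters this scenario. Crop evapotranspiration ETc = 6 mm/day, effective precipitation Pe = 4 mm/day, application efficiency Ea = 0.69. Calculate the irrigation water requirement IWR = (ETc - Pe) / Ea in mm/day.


IWR = (ETc - Pe) / Ea
    = (6 - 4) / 0.69
    = 2 / 0.69
    = 2.90 mm/day


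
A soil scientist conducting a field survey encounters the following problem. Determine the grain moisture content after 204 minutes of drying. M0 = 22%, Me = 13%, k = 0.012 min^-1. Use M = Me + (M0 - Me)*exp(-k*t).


M = Me + (M0 - Me) * e^(-k*t)
  = 13 + (22 - 13) * e^(-0.012*204)
  = 13 + 9 * e^(-2.448)
  = 13 + 9 * 0.08647
  = 13 + 0.7782
  = 13.78%


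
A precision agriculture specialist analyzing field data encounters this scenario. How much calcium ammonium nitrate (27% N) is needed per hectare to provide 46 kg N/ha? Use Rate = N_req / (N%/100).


Rate = N_required / (N_content / 100)
     = 46 / (27 / 100)
     = 46 / 0.27
     = 170.37 kg/ha


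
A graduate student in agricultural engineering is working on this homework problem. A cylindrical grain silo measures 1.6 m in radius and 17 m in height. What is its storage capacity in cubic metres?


V = pi * r^2 * h
  = pi * 1.6^2 * 17
  = pi * 2.56 * 17
  = 136.72 m^3


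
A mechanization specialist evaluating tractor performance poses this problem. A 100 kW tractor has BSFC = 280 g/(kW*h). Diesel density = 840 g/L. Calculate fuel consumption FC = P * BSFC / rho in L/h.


FC = P * BSFC / rho_fuel
   = 100 * 280 / 840
   = 28000 / 840
   = 33.33 L/h


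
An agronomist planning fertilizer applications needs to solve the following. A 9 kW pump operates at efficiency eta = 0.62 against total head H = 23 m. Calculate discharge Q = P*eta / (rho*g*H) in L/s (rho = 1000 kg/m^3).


Q = (P * 1000 * eta) / (rho * g * H)
  = (9 * 1000 * 0.62) / (1000 * 9.81 * 23)
  = 5580 / 225630
  = 0.02473 m^3/s = 24.73 L/s


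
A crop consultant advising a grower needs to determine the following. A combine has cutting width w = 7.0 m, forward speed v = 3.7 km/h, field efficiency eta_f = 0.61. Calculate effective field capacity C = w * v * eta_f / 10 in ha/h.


C = w * v * eta_f / 10
  = 7.0 * 3.7 * 0.61 / 10
  = 15.80 / 10
  = 1.58 ha/h


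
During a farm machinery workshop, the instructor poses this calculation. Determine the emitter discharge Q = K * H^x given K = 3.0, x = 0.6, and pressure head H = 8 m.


Q = K * H^x
  = 3.0 * 8^0.6
  = 3.0 * 3.4822
  = 10.45 L/h


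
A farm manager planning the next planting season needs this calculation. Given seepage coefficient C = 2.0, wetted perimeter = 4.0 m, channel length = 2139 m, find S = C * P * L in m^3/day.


S = C * P * L
  = 2.0 * 4.0 * 2139
  = 17112 m^3/day


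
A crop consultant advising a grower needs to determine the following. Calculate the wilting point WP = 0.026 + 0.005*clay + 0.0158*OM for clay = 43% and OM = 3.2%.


WP = 0.026 + 0.005*43 + 0.0158*3.2
   = 0.026 + 0.2150 + 0.0506
   = 0.2916


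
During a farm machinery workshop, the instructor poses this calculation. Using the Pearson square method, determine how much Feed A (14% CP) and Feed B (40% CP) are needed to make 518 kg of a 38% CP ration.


parts_A = CP_b - target = 40 - 38 = 2
parts_B = target - CP_a = 38 - 14 = 24
total_parts = 2 + 24 = 26
Feed A = 518 * 2 / 26 = 39.85 kg
Feed B = 518 * 24 / 26 = 478.15 kg

39.85 kg


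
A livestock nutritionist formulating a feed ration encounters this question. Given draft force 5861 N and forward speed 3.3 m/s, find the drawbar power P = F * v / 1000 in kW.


P = F * v / 1000
  = 5861 * 3.3 / 1000
  = 19341.30 / 1000
  = 19.34 kW


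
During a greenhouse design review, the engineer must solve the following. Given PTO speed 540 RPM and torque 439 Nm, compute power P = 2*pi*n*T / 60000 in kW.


P = 2*pi*n*T / 60000
  = 2*pi * 540 * 439 / 60000
  = 1489491.91 / 60000
  = 24.82 kW


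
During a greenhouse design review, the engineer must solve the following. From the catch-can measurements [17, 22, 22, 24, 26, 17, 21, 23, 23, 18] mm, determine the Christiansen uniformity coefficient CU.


xbar = 213 / 10 = 21.300
sum|xi - xbar| = 24.400
CU = 100 * (1 - 24.400 / (10 * 21.300))
   = 100 * (1 - 0.1146)
   = 88.54%


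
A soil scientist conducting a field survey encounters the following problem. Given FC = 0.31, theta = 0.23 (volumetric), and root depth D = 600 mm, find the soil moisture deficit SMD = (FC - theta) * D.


SMD = (FC - theta) * D
    = (0.31 - 0.23) * 600
    = 0.080 * 600
    = 48 mm


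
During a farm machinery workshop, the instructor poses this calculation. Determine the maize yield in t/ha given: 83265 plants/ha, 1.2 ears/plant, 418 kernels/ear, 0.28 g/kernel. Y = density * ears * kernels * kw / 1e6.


Y = density * ears * kernels * kw
  = 83265 * 1.2 * 418 * 0.28 g/ha
  = 11694402.72 g/ha
  = 11694.40 kg/ha = 11.69 t/ha


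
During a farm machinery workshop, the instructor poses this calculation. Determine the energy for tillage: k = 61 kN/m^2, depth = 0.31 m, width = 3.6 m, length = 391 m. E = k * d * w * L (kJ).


E = k * d * w * L
  = 61 * 0.31 * 3.6 * 391
  = 26617.72 kJ


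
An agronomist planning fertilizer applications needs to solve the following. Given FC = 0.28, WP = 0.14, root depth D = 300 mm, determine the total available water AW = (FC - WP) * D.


AW = (FC - WP) * D
   = (0.28 - 0.14) * 300
   = 0.14 * 300
   = 42 mm


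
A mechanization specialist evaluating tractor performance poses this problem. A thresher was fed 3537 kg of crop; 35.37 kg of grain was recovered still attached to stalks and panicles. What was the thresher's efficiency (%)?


eta = (total - unthreshed) / total * 100
    = (3537 - 35.37) / 3537 * 100
    = 3501.63 / 3537 * 100
    = 99%


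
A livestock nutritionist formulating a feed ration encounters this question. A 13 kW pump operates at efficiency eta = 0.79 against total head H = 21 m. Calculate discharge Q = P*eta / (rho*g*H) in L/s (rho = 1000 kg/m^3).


Q = (P * 1000 * eta) / (rho * g * H)
  = (13 * 1000 * 0.79) / (1000 * 9.81 * 21)
  = 10270 / 206010
  = 0.04985 m^3/s = 49.85 L/s


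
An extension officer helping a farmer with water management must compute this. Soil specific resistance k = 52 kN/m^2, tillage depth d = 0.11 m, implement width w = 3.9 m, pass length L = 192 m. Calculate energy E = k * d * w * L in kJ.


E = k * d * w * L
  = 52 * 0.11 * 3.9 * 192
  = 4283.14 kJ


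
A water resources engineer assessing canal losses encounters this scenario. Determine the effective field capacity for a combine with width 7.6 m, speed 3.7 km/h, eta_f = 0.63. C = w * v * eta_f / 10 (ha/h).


C = w * v * eta_f / 10
  = 7.6 * 3.7 * 0.63 / 10
  = 17.72 / 10
  = 1.77 ha/h


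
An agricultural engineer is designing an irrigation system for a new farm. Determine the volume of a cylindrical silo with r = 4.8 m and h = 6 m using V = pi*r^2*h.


V = pi * r^2 * h
  = pi * 4.8^2 * 6
  = pi * 23.04 * 6
  = 434.29 m^3


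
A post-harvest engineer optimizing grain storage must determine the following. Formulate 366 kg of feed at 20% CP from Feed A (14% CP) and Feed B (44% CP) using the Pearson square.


parts_A = CP_b - target = 44 - 20 = 24
parts_B = target - CP_a = 20 - 14 = 6
total_parts = 24 + 6 = 30
Feed A = 366 * 24 / 30 = 292.80 kg
Feed B = 366 * 6 / 30 = 73.20 kg

292.80 kg


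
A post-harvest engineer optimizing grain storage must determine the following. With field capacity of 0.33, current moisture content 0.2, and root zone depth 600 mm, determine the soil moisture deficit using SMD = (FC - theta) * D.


SMD = (FC - theta) * D
    = (0.33 - 0.2) * 600
    = 0.130 * 600
    = 78 mm


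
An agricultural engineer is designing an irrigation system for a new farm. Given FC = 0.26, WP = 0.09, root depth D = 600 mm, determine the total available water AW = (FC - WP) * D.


AW = (FC - WP) * D
   = (0.26 - 0.09) * 600
   = 0.17 * 600
   = 102 mm


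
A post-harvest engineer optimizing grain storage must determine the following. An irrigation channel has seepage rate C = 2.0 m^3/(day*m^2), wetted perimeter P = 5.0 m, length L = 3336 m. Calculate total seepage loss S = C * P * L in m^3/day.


S = C * P * L
  = 2.0 * 5.0 * 3336
  = 33360 m^3/day


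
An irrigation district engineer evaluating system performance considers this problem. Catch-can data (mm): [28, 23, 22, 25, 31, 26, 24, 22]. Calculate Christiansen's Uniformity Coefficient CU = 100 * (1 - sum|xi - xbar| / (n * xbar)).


xbar = 201 / 8 = 25.125
sum|xi - xbar| = 19.250
CU = 100 * (1 - 19.250 / (8 * 25.125))
   = 100 * (1 - 0.0958)
   = 90.42%


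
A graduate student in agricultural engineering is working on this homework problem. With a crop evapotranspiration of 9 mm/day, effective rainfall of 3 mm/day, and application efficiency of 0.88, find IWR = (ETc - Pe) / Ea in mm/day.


IWR = (ETc - Pe) / Ea
    = (9 - 3) / 0.88
    = 6 / 0.88
    = 6.82 mm/day


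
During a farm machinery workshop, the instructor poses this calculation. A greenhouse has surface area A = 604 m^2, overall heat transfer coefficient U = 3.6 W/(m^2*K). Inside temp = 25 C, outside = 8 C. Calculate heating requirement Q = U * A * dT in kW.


dT = 25 - (8) = 17 K
Q = U * A * dT
  = 3.6 * 604 * 17
  = 36964.80 W = 36.96 kW


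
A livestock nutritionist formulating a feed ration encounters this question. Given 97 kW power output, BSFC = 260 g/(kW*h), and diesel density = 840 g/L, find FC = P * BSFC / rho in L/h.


FC = P * BSFC / rho_fuel
   = 97 * 260 / 840
   = 25220 / 840
   = 30.02 L/h


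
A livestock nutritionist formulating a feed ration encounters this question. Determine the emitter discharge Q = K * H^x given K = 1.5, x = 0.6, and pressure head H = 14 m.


Q = K * H^x
  = 1.5 * 14^0.6
  = 1.5 * 4.8717
  = 7.31 L/h


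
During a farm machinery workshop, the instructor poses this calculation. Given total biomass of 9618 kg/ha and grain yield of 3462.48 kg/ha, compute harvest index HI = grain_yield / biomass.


HI = grain_yield / biomass
   = 3462.48 / 9618
   = 0.36


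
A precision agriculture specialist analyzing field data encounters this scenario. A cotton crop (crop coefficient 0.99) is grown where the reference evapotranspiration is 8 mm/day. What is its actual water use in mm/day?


ETc = Kc * ET0
    = 0.99 * 8
    = 7.92 mm/day


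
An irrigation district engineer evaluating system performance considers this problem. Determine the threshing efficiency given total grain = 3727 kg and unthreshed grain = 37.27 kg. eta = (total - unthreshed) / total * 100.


eta = (total - unthreshed) / total * 100
    = (3727 - 37.27) / 3727 * 100
    = 3689.73 / 3727 * 100
    = 99%


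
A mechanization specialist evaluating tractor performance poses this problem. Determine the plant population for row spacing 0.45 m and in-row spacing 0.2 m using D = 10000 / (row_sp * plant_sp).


D = 10000 / (row_sp * plant_sp)
  = 10000 / (0.45 * 0.2)
  = 10000 / 0.0900
  = 111111.11 plants/ha


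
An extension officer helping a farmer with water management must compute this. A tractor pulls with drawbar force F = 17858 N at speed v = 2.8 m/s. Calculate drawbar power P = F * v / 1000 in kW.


P = F * v / 1000
  = 17858 * 2.8 / 1000
  = 50002.40 / 1000
  = 50.00 kW


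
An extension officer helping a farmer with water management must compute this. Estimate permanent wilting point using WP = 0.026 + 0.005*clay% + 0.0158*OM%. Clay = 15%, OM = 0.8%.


WP = 0.026 + 0.005*15 + 0.0158*0.8
   = 0.026 + 0.0750 + 0.0126
   = 0.1136


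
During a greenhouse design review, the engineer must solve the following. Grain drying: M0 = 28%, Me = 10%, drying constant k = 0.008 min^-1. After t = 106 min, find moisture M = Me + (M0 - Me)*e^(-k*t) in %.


M = Me + (M0 - Me) * e^(-k*t)
  = 10 + (28 - 10) * e^(-0.008*106)
  = 10 + 18 * e^(-0.848)
  = 10 + 18 * 0.42827
  = 10 + 7.7089
  = 17.71%


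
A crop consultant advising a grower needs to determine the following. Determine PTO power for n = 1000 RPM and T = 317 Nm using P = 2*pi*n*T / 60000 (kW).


P = 2*pi*n*T / 60000
  = 2*pi * 1000 * 317 / 60000
  = 1991769.74 / 60000
  = 33.20 kW


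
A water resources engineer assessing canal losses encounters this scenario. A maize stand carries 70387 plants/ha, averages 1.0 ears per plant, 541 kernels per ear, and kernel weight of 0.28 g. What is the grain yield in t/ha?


Y = density * ears * kernels * kw
  = 70387 * 1.0 * 541 * 0.28 g/ha
  = 10662222.76 g/ha
  = 10662.22 kg/ha = 10.66 t/ha


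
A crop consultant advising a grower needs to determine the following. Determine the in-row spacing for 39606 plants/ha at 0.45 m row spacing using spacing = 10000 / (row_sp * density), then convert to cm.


spacing = 10000 / (row_sp * density)
        = 10000 / (0.45 * 39606)
        = 10000 / 17822.70
        = 0.56108 m = 56.11 cm


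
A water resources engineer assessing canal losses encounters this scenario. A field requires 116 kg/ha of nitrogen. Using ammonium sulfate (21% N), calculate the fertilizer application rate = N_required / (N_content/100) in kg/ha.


Rate = N_required / (N_content / 100)
     = 116 / (21 / 100)
     = 116 / 0.21
     = 552.38 kg/ha


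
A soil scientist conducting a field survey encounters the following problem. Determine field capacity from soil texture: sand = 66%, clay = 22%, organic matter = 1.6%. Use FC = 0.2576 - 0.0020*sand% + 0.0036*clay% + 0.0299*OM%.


FC = 0.2576 - 0.0020*66 + 0.0036*22 + 0.0299*1.6
   = 0.2576 - 0.1320 + 0.0792 + 0.0478
   = 0.2526


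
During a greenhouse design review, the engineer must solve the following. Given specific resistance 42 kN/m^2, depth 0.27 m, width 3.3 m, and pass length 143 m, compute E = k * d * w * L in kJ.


E = k * d * w * L
  = 42 * 0.27 * 3.3 * 143
  = 5351.35 kJ


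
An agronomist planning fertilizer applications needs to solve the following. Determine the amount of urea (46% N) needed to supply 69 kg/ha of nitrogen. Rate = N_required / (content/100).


Rate = N_required / (N_content / 100)
     = 69 / (46 / 100)
     = 69 / 0.46
     = 150 kg/ha
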